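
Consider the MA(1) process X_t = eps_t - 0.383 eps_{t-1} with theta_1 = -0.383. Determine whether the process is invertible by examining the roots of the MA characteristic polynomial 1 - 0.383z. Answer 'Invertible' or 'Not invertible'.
\text{Invertible}

The MA(q) characteristic polynomial is P(z) = 1 - 0.383z.
Invertibility requires all roots to lie outside the unit circle, i.e. |z| > 1 for every root.
This is linear in z: 1 + (-0.383) z = 0  =>  z = -1/(-0.383) = 2.610966,  |z| = 2.610966.
Moduli of all roots: 2.6110.
All moduli strictly greater than 1? Yes.
Verdict: Invertible.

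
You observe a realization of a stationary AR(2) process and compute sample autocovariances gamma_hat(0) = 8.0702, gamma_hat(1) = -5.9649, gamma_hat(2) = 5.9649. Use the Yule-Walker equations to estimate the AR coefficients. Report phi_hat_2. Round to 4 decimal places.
\hat\phi_{2} = 0.4250

The Yule-Walker equations for an AR(p) process read, in matrix form,
  Gamma_p phi = r_p,   with   (Gamma_p)_{ij} = gamma(|i - j|),
                       (r_p)_i = gamma(i),   i,j = 1..p.
Substitute the sample gammas (Toeplitz matrix and right-hand side of size 2):
  Gamma_p = [[8.0702, -5.9649], [-5.9649, 8.0702]]
  r_p     = [-5.9649, 5.9649]
Written out:
  8.0702 phi_1 - 5.9649 phi_2 = -5.9649
  -5.9649 phi_1 + 8.0702 phi_2 = 5.9649
Solve by Cramer's rule:
  det = gamma(0)^2 - gamma(1)^2 = (8.0702)^2 - (-5.9649)^2 = 65.12812804 - 35.58003201 = 29.54809603
  phi_hat_1 = [gamma(1) gamma(0) - gamma(1) gamma(2)] / det = [(-5.9649)(8.0702) - (-5.9649)(5.9649)] / 29.54809603 = -12.55790397 / 29.54809603 = -0.425
  phi_hat_2 = [gamma(0) gamma(2) - gamma(1)^2] / det = [(8.0702)(5.9649) - (-5.9649)^2] / 29.54809603 = 12.55790397 / 29.54809603 = 0.425
So phi_hat = [-0.4250, 0.4250].
Therefore phi_hat_2 = 0.4250.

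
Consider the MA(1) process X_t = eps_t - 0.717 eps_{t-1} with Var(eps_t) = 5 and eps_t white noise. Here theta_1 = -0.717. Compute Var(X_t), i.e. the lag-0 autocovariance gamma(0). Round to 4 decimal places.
\gamma(0) = 7.5704

For an MA(q) process X_t = eps_t + sum_i theta_i eps_{t-i} with
Var(eps_t) = sigma^2, the variance is
  gamma(0) = sigma^2 * (1 + sum_i theta_i^2).
  sum_i theta_i^2 = (-0.717)^2 = 0.514089.
  gamma(0) = 5 * (1 + 0.514089) = 5 * 1.514089 = 7.570445, which rounds to 7.5704.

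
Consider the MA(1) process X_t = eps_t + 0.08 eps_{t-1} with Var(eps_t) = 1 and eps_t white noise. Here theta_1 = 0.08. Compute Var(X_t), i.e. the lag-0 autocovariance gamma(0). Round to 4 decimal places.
\gamma(0) = 1.0064

For an MA(q) process X_t = eps_t + sum_i theta_i eps_{t-i} with
Var(eps_t) = sigma^2, the variance is
  gamma(0) = sigma^2 * (1 + sum_i theta_i^2).
  sum_i theta_i^2 = (0.08)^2 = 0.0064.
  gamma(0) = 1 * (1 + 0.0064) = 1 * 1.0064 = 1.0064.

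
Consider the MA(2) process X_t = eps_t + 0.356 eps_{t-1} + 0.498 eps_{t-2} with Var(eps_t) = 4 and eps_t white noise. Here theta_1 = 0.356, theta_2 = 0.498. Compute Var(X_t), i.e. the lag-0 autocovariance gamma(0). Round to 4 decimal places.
\gamma(0) = 5.4990

For an MA(q) process X_t = eps_t + sum_i theta_i eps_{t-i} with
Var(eps_t) = sigma^2, the variance is
  gamma(0) = sigma^2 * (1 + sum_i theta_i^2).
  sum_i theta_i^2 = (0.356)^2 + (0.498)^2 = 0.126736 + 0.248004 = 0.37474.
  gamma(0) = 4 * (1 + 0.37474) = 4 * 1.37474 = 5.49896, which rounds to 5.4990.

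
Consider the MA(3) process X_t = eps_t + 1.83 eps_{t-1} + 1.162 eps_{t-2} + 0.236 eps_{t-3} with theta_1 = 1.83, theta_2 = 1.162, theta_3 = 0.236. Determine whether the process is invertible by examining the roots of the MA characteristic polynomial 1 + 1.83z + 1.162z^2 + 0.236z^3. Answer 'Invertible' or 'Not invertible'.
\text{Invertible}

The MA(q) characteristic polynomial is P(z) = 1 + 1.83z + 1.162z^2 + 0.236z^3.
Invertibility requires all roots to lie outside the unit circle, i.e. |z| > 1 for every root.
Degree 3: look for a simple real root z0 first, then factor out (1 - z/z0) and solve the remaining quadratic.
Testing z0 = -2.5: P(-2.5) = 1 + (1.83)(-2.5) + (1.162)(-2.5)^2 + (0.236)(-2.5)^3
  = 1 + (-4.575) + (7.2625) + (-3.6875) = 0.  So z_0 = -2.5 is a root, |z_0| = 2.5.
Divide out the factor (1 + 0.4 z) = (1 - z/z0) (since 1/z0 = -0.4):
  P(z) = (1 + 0.4 z)(1 + (1.43) z + (0.59) z^2)
  [check: z-coef 1.43 - (-0.4) = 1.83; z^2-coef 0.59 - (-0.4)(1.43) = 1.162; z^3-coef -(-0.4)(0.59) = 0.236.]
Remaining roots from the quadratic factor 1 + (1.43) z + (0.59) z^2:
  Set 1 + (1.43) z + (0.59) z^2 = 0, i.e. a z^2 + b z + c = 0 with a = 0.59, b = 1.43, c = 1.
  Discriminant D = b^2 - 4ac = (1.43)^2 - 4*(0.59)*1 = 2.0449 - (2.36) = -0.3151.
  D < 0, so the roots are the complex-conjugate pair z = (-b +/- i sqrt(-D)) / (2a) = -1.2119 +/- 0.4757i.
  For a conjugate pair |z|^2 = z * conj(z) = (product of roots) = c/a = 1/(0.59) = 1.694915, so |z| = sqrt(1.694915) = 1.3019 for both roots.
Moduli of all roots: 2.5000, 1.3019, 1.3019.
All moduli strictly greater than 1? Yes.
Verdict: Invertible.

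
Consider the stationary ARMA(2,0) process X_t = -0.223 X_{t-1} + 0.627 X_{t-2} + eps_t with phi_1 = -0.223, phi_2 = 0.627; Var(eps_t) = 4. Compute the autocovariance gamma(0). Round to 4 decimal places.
\gamma(0) = 10.2576

Multiply the model equation by X_{t-k} and take expectations. With theta_0 = psi_0 = 1 and psi_j the MA(infinity) weights, this gives
  gamma(k) - sum_i phi_i gamma(k-i) = c_k,
  c_k = sigma^2 * sum_{j=k..q} theta_j psi_{j-k}   (c_k = 0 for k > q),
using gamma(-m) = gamma(m).
Pure AR (q = 0): c_0 = sigma^2 = 4, c_k = 0 for k >= 1.
Equations for k = 0, 1, 2 (AR order 2, c_2 = 0):
  (E0) gamma(0) = phi_1 gamma(1) + phi_2 gamma(2) + c_0
  (E1) gamma(1) = phi_1 gamma(0) + phi_2 gamma(1) + c_1
  (E2) gamma(2) = phi_1 gamma(1) + phi_2 gamma(0)
From (E1): gamma(1) = A gamma(0) + B with
  A = phi_1 / (1 - phi_2) = -0.223 / 0.373 = -0.597855,   B = c_1 / (1 - phi_2) = 0 / 0.373 = 0.
Insert (E2) into (E0): gamma(0) (1 - phi_2^2) = phi_1 (1 + phi_2) gamma(1) + c_0.
  phi_1 (1 + phi_2) = (-0.223)(1.627) = -0.362821,   1 - phi_2^2 = 0.606871.
Replace gamma(1) by A gamma(0) + B and collect gamma(0):
  gamma(0) [0.606871 - (-0.362821)(-0.597855)] = c_0 = 4
  gamma(0) * 0.389957 = 4
  gamma(0) = 4 / 0.389957 = 10.257553.
Therefore gamma(0) = 10.2576 (to 4 decimal places).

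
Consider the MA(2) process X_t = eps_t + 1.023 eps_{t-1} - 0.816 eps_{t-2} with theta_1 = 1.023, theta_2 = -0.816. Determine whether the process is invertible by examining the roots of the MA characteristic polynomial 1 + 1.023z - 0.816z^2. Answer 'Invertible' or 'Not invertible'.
\text{Not invertible}

The MA(q) characteristic polynomial is P(z) = 1 + 1.023z - 0.816z^2.
Invertibility requires all roots to lie outside the unit circle, i.e. |z| > 1 for every root.
Set 1 + (1.023) z + (-0.816) z^2 = 0, i.e. a z^2 + b z + c = 0 with a = -0.816, b = 1.023, c = 1.
Discriminant D = b^2 - 4ac = (1.023)^2 - 4*(-0.816)*1 = 1.046529 - (-3.264) = 4.310529.
D >= 0, so the roots are real: z = (-b +/- sqrt(D)) / (2a) = (-1.023 +/- 2.076181) / (-1.632).
  z_1 = (-1.023 + 2.076181) / (-1.632) = -0.6453,   |z_1| = 0.6453.
  z_2 = (-1.023 - 2.076181) / (-1.632) = 1.899,   |z_2| = 1.899.
Moduli of all roots: 0.6453, 1.8990.
All moduli strictly greater than 1? No.
Verdict: Not invertible.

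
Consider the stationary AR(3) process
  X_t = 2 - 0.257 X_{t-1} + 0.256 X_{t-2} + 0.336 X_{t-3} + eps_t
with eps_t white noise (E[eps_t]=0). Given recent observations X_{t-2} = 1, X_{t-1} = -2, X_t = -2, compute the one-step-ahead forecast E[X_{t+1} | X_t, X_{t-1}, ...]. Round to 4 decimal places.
E[X_{t+1} \mid \mathcal F_t] = 2.3380

For an AR(p) model X_t = c + sum_i phi_i X_{t-i} + eps_t, the
one-step-ahead conditional mean is
  E[X_{t+1} | X_t, ...] = c + sum_i phi_i X_{t+1-i}.
Substitute known values:
  E[X_{t+1} | ...] = 2 + (-0.257) * (-2) + (0.256) * (-2) + (0.336) * (1)
                   = 2.3380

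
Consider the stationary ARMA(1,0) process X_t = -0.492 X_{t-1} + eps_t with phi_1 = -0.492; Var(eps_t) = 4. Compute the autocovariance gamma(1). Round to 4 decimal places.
\gamma(1) = -2.5965

Multiply the model equation by X_{t-k} and take expectations. With theta_0 = psi_0 = 1 and psi_j the MA(infinity) weights, this gives
  gamma(k) - sum_i phi_i gamma(k-i) = c_k,
  c_k = sigma^2 * sum_{j=k..q} theta_j psi_{j-k}   (c_k = 0 for k > q),
using gamma(-m) = gamma(m).
Pure AR (q = 0): c_0 = sigma^2 = 4, c_k = 0 for k >= 1.
Equations for k = 0 and k = 1 (AR order 1):
  gamma(0) = phi_1 gamma(1) + c_0
  gamma(1) = phi_1 gamma(0) + c_1
Substituting the second into the first: gamma(0) (1 - phi_1^2) = c_0 + phi_1 c_1, so
  gamma(0) = c_0 / (1 - phi_1^2) = 4 / (1 - (-0.492)^2) = 4 / 0.757936 = 5.27749.
  gamma(1) = phi_1 gamma(0) = (-0.492)(5.27749) = -2.596525.
Therefore gamma(1) = -2.5965 (to 4 decimal places).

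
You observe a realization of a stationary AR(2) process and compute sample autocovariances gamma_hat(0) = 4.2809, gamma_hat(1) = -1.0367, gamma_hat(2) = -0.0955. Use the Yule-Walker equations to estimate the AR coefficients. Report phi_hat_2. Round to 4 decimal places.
\hat\phi_{2} = -0.0860

The Yule-Walker equations for an AR(p) process read, in matrix form,
  Gamma_p phi = r_p,   with   (Gamma_p)_{ij} = gamma(|i - j|),
                       (r_p)_i = gamma(i),   i,j = 1..p.
Substitute the sample gammas (Toeplitz matrix and right-hand side of size 2):
  Gamma_p = [[4.2809, -1.0367], [-1.0367, 4.2809]]
  r_p     = [-1.0367, -0.0955]
Written out:
  4.2809 phi_1 - 1.0367 phi_2 = -1.0367
  -1.0367 phi_1 + 4.2809 phi_2 = -0.0955
Solve by Cramer's rule:
  det = gamma(0)^2 - gamma(1)^2 = (4.2809)^2 - (-1.0367)^2 = 18.32610481 - 1.07474689 = 17.25135792
  phi_hat_1 = [gamma(1) gamma(0) - gamma(1) gamma(2)] / det = [(-1.0367)(4.2809) - (-1.0367)(-0.0955)] / 17.25135792 = -4.53701388 / 17.25135792 = -0.263
  phi_hat_2 = [gamma(0) gamma(2) - gamma(1)^2] / det = [(4.2809)(-0.0955) - (-1.0367)^2] / 17.25135792 = -1.48357284 / 17.25135792 = -0.086
So phi_hat = [-0.2630, -0.0860].
Therefore phi_hat_2 = -0.0860.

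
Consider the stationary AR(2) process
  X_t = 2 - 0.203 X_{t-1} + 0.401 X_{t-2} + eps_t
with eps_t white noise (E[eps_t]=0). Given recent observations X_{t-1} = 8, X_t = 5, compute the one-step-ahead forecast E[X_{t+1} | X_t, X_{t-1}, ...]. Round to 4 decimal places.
E[X_{t+1} \mid \mathcal F_t] = 4.1930

For an AR(p) model X_t = c + sum_i phi_i X_{t-i} + eps_t, the
one-step-ahead conditional mean is
  E[X_{t+1} | X_t, ...] = c + sum_i phi_i X_{t+1-i}.
Substitute known values:
  E[X_{t+1} | ...] = 2 + (-0.203) * (5) + (0.401) * (8)
                   = 4.1930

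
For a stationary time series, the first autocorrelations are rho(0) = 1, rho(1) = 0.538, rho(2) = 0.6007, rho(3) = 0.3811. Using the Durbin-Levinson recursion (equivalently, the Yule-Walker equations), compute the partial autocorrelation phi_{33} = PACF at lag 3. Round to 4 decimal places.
\phi_{33} = -0.0630

The PACF at lag k is phi_{kk}, the last component of the solution
to the Yule-Walker system G_k phi = r_k where
  (G_k)_{ij} = rho(|i - j|), (r_k)_i = rho(i), i,j = 1..k.
Equivalently, Durbin-Levinson gives phi_{kk} iteratively:
  phi_{11} = rho(1)
  phi_{kk} = [rho(k) - sum_{j=1..k-1} phi_{k-1,j} rho(k-j)]
            / [1 - sum_{j=1..k-1} phi_{k-1,j} rho(j)],
  phi_{k,j} = phi_{k-1,j} - phi_{kk} phi_{k-1,k-j},  j = 1..k-1.
Step k = 1:
  phi_11 = rho(1) = 0.538.
Step k = 2:
  phi_22 = [rho(2) - phi_11 rho(1)] / [1 - phi_11 rho(1)] = [0.6007 - (0.538)(0.538)] / [1 - (0.538)(0.538)]
         = 0.311256 / 0.710556 = 0.438046.
  Update: phi_21 = phi_11 - phi_22 phi_11 = 0.538 - (0.438046)(0.538) = 0.302331.
Step k = 3:
  phi_33 = [rho(3) - phi_21 rho(2) - phi_22 rho(1)] / [1 - phi_21 rho(1) - phi_22 rho(2)]
    numerator   = 0.3811 - (0.302331)(0.6007) - (0.438046)(0.538) = -0.03617907
    denominator = 1 - (0.302331)(0.538) - (0.438046)(0.6007) = 0.57421165
  phi_33 = -0.03617907 / 0.57421165 = -0.063.
Therefore phi_{33} = -0.0630.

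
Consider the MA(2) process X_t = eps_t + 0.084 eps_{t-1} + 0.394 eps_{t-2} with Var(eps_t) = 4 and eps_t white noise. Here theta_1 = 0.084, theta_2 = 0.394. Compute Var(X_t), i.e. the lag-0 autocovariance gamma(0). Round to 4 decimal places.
\gamma(0) = 4.6492

For an MA(q) process X_t = eps_t + sum_i theta_i eps_{t-i} with
Var(eps_t) = sigma^2, the variance is
  gamma(0) = sigma^2 * (1 + sum_i theta_i^2).
  sum_i theta_i^2 = (0.084)^2 + (0.394)^2 = 0.007056 + 0.155236 = 0.162292.
  gamma(0) = 4 * (1 + 0.162292) = 4 * 1.162292 = 4.649168, which rounds to 4.6492.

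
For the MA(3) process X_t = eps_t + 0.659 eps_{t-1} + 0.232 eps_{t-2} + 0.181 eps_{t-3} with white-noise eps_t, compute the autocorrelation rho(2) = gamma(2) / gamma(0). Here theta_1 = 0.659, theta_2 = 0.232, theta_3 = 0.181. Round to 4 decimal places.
\rho(2) = 0.2310

For an MA(q) process with theta_0 = 1, the autocovariance is
  gamma(k) = sigma^2 * sum_{i=0..q-k} theta_i * theta_{i+k},
and rho(k) = gamma(k) / gamma(0). Sigma^2 cancels.
  numerator   = (1)*(0.232) + (0.659)*(0.181) = 0.351279.
  denominator = (1)^2 + (0.659)^2 + (0.232)^2 + (0.181)^2 = 1.520866.
  rho(2) = 0.351279 / 1.520866 = 0.2310.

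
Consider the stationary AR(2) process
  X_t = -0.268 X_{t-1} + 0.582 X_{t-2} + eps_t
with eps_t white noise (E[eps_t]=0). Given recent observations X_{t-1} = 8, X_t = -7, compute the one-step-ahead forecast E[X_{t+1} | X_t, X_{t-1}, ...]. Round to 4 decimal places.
E[X_{t+1} \mid \mathcal F_t] = 6.5320

For an AR(p) model X_t = c + sum_i phi_i X_{t-i} + eps_t, the
one-step-ahead conditional mean is
  E[X_{t+1} | X_t, ...] = c + sum_i phi_i X_{t+1-i}.
Substitute known values:
  E[X_{t+1} | ...] = (-0.268) * (-7) + (0.582) * (8)
                   = 6.5320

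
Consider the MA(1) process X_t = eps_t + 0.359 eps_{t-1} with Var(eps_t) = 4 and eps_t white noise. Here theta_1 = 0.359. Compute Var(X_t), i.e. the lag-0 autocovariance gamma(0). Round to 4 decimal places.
\gamma(0) = 4.5155

For an MA(q) process X_t = eps_t + sum_i theta_i eps_{t-i} with
Var(eps_t) = sigma^2, the variance is
  gamma(0) = sigma^2 * (1 + sum_i theta_i^2).
  sum_i theta_i^2 = (0.359)^2 = 0.128881.
  gamma(0) = 4 * (1 + 0.128881) = 4 * 1.128881 = 4.515524, which rounds to 4.5155.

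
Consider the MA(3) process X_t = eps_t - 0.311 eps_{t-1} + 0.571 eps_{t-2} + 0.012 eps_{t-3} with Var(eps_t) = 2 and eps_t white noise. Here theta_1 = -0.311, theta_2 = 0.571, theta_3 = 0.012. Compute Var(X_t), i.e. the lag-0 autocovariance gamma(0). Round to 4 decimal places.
\gamma(0) = 2.8458

For an MA(q) process X_t = eps_t + sum_i theta_i eps_{t-i} with
Var(eps_t) = sigma^2, the variance is
  gamma(0) = sigma^2 * (1 + sum_i theta_i^2).
  sum_i theta_i^2 = (-0.311)^2 + (0.571)^2 + (0.012)^2 = 0.096721 + 0.326041 + 0.000144 = 0.422906.
  gamma(0) = 2 * (1 + 0.422906) = 2 * 1.422906 = 2.845812, which rounds to 2.8458.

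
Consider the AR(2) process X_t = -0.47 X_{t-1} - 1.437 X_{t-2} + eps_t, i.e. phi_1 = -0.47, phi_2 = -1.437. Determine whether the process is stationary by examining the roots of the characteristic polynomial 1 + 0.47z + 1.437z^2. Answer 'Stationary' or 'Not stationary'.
\text{Not stationary}

The AR(p) characteristic polynomial is P(z) = 1 + 0.47z + 1.437z^2.
Stationarity requires all roots to lie outside the unit circle, i.e. |z| > 1 for every root.
Set 1 + (0.47) z + (1.437) z^2 = 0, i.e. a z^2 + b z + c = 0 with a = 1.437, b = 0.47, c = 1.
Discriminant D = b^2 - 4ac = (0.47)^2 - 4*(1.437)*1 = 0.2209 - (5.748) = -5.5271.
D < 0, so the roots are the complex-conjugate pair z = (-b +/- i sqrt(-D)) / (2a) = -0.1635 +/- 0.818i.
For a conjugate pair |z|^2 = z * conj(z) = (product of roots) = c/a = 1/(1.437) = 0.695894, so |z| = sqrt(0.695894) = 0.8342 for both roots.
Moduli of all roots: 0.8342, 0.8342.
All moduli strictly greater than 1? No.
Verdict: Not stationary.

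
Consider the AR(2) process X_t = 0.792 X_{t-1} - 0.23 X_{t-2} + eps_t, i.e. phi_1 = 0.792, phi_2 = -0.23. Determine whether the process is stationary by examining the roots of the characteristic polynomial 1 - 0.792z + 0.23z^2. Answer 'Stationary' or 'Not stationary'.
\text{Stationary}

The AR(p) characteristic polynomial is P(z) = 1 - 0.792z + 0.23z^2.
Stationarity requires all roots to lie outside the unit circle, i.e. |z| > 1 for every root.
Set 1 + (-0.792) z + (0.23) z^2 = 0, i.e. a z^2 + b z + c = 0 with a = 0.23, b = -0.792, c = 1.
Discriminant D = b^2 - 4ac = (-0.792)^2 - 4*(0.23)*1 = 0.627264 - (0.92) = -0.292736.
D < 0, so the roots are the complex-conjugate pair z = (-b +/- i sqrt(-D)) / (2a) = 1.7217 +/- 1.1762i.
For a conjugate pair |z|^2 = z * conj(z) = (product of roots) = c/a = 1/(0.23) = 4.347826, so |z| = sqrt(4.347826) = 2.0851 for both roots.
Moduli of all roots: 2.0851, 2.0851.
All moduli strictly greater than 1? Yes.
Verdict: Stationary.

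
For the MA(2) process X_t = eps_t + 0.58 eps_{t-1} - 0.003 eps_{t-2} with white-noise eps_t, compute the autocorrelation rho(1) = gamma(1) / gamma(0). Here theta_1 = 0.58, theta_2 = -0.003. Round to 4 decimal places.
\rho(1) = 0.4327

For an MA(q) process with theta_0 = 1, the autocovariance is
  gamma(k) = sigma^2 * sum_{i=0..q-k} theta_i * theta_{i+k},
and rho(k) = gamma(k) / gamma(0). Sigma^2 cancels.
  numerator   = (1)*(0.58) + (0.58)*(-0.003) = 0.57826.
  denominator = (1)^2 + (0.58)^2 + (-0.003)^2 = 1.336409.
  rho(1) = 0.57826 / 1.336409 = 0.4327.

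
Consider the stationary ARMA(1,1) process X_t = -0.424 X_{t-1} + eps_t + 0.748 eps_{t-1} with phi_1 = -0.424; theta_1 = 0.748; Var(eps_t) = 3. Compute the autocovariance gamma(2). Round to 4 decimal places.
\gamma(2) = -0.3431

Multiply the model equation by X_{t-k} and take expectations. With theta_0 = psi_0 = 1 and psi_j the MA(infinity) weights, this gives
  gamma(k) - sum_i phi_i gamma(k-i) = c_k,
  c_k = sigma^2 * sum_{j=k..q} theta_j psi_{j-k}   (c_k = 0 for k > q),
using gamma(-m) = gamma(m).
psi-weights needed (psi_j = theta_j + sum_i phi_i psi_{j-i}):
  psi_1 = theta_1 + phi_1 = 0.748 + (-0.424) = 0.324
Right-hand sides:
  c_0 = sigma^2 (1 + theta_1 psi_1) = 3 * (1 + (0.748)(0.324)) = 3 * 1.242352 = 3.727056
  c_1 = sigma^2 theta_1 = 3 * (0.748) = 2.244
  c_2 = 0
Equations for k = 0 and k = 1 (AR order 1):
  gamma(0) = phi_1 gamma(1) + c_0
  gamma(1) = phi_1 gamma(0) + c_1
Substituting the second into the first: gamma(0) (1 - phi_1^2) = c_0 + phi_1 c_1, so
  gamma(0) = (c_0 + phi_1 c_1) / (1 - phi_1^2) = (3.727056 + (-0.424)(2.244)) / (1 - (-0.424)^2) = 2.7756 / 0.820224 = 3.383954.
  gamma(1) = phi_1 gamma(0) + c_1 = (-0.424)(3.383954) + (2.244) = 0.809204.
For k = 2 (> q): gamma(2) = phi_1 gamma(1) = (-0.424)(0.809204) = -0.343102.
Therefore gamma(2) = -0.3431 (to 4 decimal places).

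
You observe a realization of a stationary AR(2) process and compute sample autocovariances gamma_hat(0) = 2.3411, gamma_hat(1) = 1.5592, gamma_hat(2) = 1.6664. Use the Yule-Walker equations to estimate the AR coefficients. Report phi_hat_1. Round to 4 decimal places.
\hat\phi_{1} = 0.3450

The Yule-Walker equations for an AR(p) process read, in matrix form,
  Gamma_p phi = r_p,   with   (Gamma_p)_{ij} = gamma(|i - j|),
                       (r_p)_i = gamma(i),   i,j = 1..p.
Substitute the sample gammas (Toeplitz matrix and right-hand side of size 2):
  Gamma_p = [[2.3411, 1.5592], [1.5592, 2.3411]]
  r_p     = [1.5592, 1.6664]
Written out:
  2.3411 phi_1 + 1.5592 phi_2 = 1.5592
  1.5592 phi_1 + 2.3411 phi_2 = 1.6664
Solve by Cramer's rule:
  det = gamma(0)^2 - gamma(1)^2 = (2.3411)^2 - (1.5592)^2 = 5.48074921 - 2.43110464 = 3.04964457
  phi_hat_1 = [gamma(1) gamma(0) - gamma(1) gamma(2)] / det = [(1.5592)(2.3411) - (1.5592)(1.6664)] / 3.04964457 = 1.05199224 / 3.04964457 = 0.345
  phi_hat_2 = [gamma(0) gamma(2) - gamma(1)^2] / det = [(2.3411)(1.6664) - (1.5592)^2] / 3.04964457 = 1.4701044 / 3.04964457 = 0.4821
So phi_hat = [0.3450, 0.4821].
Therefore phi_hat_1 = 0.3450.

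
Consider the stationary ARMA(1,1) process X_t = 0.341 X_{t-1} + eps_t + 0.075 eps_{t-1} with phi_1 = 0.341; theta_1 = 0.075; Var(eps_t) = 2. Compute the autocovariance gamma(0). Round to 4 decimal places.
\gamma(0) = 2.3917

Multiply the model equation by X_{t-k} and take expectations. With theta_0 = psi_0 = 1 and psi_j the MA(infinity) weights, this gives
  gamma(k) - sum_i phi_i gamma(k-i) = c_k,
  c_k = sigma^2 * sum_{j=k..q} theta_j psi_{j-k}   (c_k = 0 for k > q),
using gamma(-m) = gamma(m).
psi-weights needed (psi_j = theta_j + sum_i phi_i psi_{j-i}):
  psi_1 = theta_1 + phi_1 = 0.075 + (0.341) = 0.416
Right-hand sides:
  c_0 = sigma^2 (1 + theta_1 psi_1) = 2 * (1 + (0.075)(0.416)) = 2 * 1.0312 = 2.0624
  c_1 = sigma^2 theta_1 = 2 * (0.075) = 0.15
  c_2 = 0
Equations for k = 0 and k = 1 (AR order 1):
  gamma(0) = phi_1 gamma(1) + c_0
  gamma(1) = phi_1 gamma(0) + c_1
Substituting the second into the first: gamma(0) (1 - phi_1^2) = c_0 + phi_1 c_1, so
  gamma(0) = (c_0 + phi_1 c_1) / (1 - phi_1^2) = (2.0624 + (0.341)(0.15)) / (1 - (0.341)^2) = 2.11355 / 0.883719 = 2.391654.
Therefore gamma(0) = 2.3917 (to 4 decimal places).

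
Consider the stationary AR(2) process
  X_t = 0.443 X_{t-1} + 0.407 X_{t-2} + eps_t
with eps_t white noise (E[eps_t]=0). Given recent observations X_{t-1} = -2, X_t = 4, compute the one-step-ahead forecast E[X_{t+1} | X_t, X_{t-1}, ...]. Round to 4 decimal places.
E[X_{t+1} \mid \mathcal F_t] = 0.9580

For an AR(p) model X_t = c + sum_i phi_i X_{t-i} + eps_t, the
one-step-ahead conditional mean is
  E[X_{t+1} | X_t, ...] = c + sum_i phi_i X_{t+1-i}.
Substitute known values:
  E[X_{t+1} | ...] = (0.443) * (4) + (0.407) * (-2)
                   = 0.9580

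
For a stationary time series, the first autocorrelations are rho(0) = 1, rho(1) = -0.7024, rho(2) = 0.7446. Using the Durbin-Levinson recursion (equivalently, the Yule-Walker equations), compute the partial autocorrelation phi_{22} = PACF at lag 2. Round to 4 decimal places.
\phi_{22} = 0.4959

The PACF at lag k is phi_{kk}, the last component of the solution
to the Yule-Walker system G_k phi = r_k where
  (G_k)_{ij} = rho(|i - j|), (r_k)_i = rho(i), i,j = 1..k.
Equivalently, Durbin-Levinson gives phi_{kk} iteratively:
  phi_{11} = rho(1)
  phi_{kk} = [rho(k) - sum_{j=1..k-1} phi_{k-1,j} rho(k-j)]
            / [1 - sum_{j=1..k-1} phi_{k-1,j} rho(j)],
  phi_{k,j} = phi_{k-1,j} - phi_{kk} phi_{k-1,k-j},  j = 1..k-1.
Step k = 1:
  phi_11 = rho(1) = -0.7024.
Step k = 2:
  phi_22 = [rho(2) - phi_11 rho(1)] / [1 - phi_11 rho(1)] = [0.7446 - (-0.7024)(-0.7024)] / [1 - (-0.7024)(-0.7024)]
         = 0.25123424 / 0.50663424 = 0.4959.
Therefore phi_{22} = 0.4959.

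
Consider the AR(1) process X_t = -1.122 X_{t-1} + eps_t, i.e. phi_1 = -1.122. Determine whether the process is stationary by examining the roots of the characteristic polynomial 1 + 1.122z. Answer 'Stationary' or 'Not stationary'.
\text{Not stationary}

The AR(p) characteristic polynomial is P(z) = 1 + 1.122z.
Stationarity requires all roots to lie outside the unit circle, i.e. |z| > 1 for every root.
This is linear in z: 1 + (1.122) z = 0  =>  z = -1/(1.122) = -0.891266,  |z| = 0.891266.
Moduli of all roots: 0.8913.
All moduli strictly greater than 1? No.
Verdict: Not stationary.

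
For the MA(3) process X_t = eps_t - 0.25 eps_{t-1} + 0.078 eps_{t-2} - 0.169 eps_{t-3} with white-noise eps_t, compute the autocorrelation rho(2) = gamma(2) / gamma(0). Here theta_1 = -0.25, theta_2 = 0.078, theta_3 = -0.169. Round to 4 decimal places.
\rho(2) = 0.1096

For an MA(q) process with theta_0 = 1, the autocovariance is
  gamma(k) = sigma^2 * sum_{i=0..q-k} theta_i * theta_{i+k},
and rho(k) = gamma(k) / gamma(0). Sigma^2 cancels.
  numerator   = (1)*(0.078) + (-0.25)*(-0.169) = 0.12025.
  denominator = (1)^2 + (-0.25)^2 + (0.078)^2 + (-0.169)^2 = 1.097145.
  rho(2) = 0.12025 / 1.097145 = 0.1096.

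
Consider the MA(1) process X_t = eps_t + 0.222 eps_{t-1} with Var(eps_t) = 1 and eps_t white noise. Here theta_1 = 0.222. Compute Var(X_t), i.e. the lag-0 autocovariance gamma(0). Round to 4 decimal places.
\gamma(0) = 1.0493

For an MA(q) process X_t = eps_t + sum_i theta_i eps_{t-i} with
Var(eps_t) = sigma^2, the variance is
  gamma(0) = sigma^2 * (1 + sum_i theta_i^2).
  sum_i theta_i^2 = (0.222)^2 = 0.049284.
  gamma(0) = 1 * (1 + 0.049284) = 1 * 1.049284 = 1.049284, which rounds to 1.0493.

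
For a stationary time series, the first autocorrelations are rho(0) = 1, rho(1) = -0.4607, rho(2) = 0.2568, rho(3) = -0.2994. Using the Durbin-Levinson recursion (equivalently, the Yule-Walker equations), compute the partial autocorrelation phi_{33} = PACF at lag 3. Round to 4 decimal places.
\phi_{33} = -0.2060

The PACF at lag k is phi_{kk}, the last component of the solution
to the Yule-Walker system G_k phi = r_k where
  (G_k)_{ij} = rho(|i - j|), (r_k)_i = rho(i), i,j = 1..k.
Equivalently, Durbin-Levinson gives phi_{kk} iteratively:
  phi_{11} = rho(1)
  phi_{kk} = [rho(k) - sum_{j=1..k-1} phi_{k-1,j} rho(k-j)]
            / [1 - sum_{j=1..k-1} phi_{k-1,j} rho(j)],
  phi_{k,j} = phi_{k-1,j} - phi_{kk} phi_{k-1,k-j},  j = 1..k-1.
Step k = 1:
  phi_11 = rho(1) = -0.4607.
Step k = 2:
  phi_22 = [rho(2) - phi_11 rho(1)] / [1 - phi_11 rho(1)] = [0.2568 - (-0.4607)(-0.4607)] / [1 - (-0.4607)(-0.4607)]
         = 0.04455551 / 0.78775551 = 0.05656.
  Update: phi_21 = phi_11 - phi_22 phi_11 = -0.4607 - (0.05656)(-0.4607) = -0.434643.
Step k = 3:
  phi_33 = [rho(3) - phi_21 rho(2) - phi_22 rho(1)] / [1 - phi_21 rho(1) - phi_22 rho(2)]
    numerator   = -0.2994 - (-0.434643)(0.2568) - (0.05656)(-0.4607) = -0.16172651
    denominator = 1 - (-0.434643)(-0.4607) - (0.05656)(0.2568) = 0.78523545
  phi_33 = -0.16172651 / 0.78523545 = -0.206.
Therefore phi_{33} = -0.2060.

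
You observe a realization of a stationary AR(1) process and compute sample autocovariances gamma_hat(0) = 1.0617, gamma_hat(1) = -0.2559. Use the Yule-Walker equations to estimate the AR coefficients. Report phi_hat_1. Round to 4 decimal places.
\hat\phi_{1} = -0.2410

The Yule-Walker equations for an AR(p) process read, in matrix form,
  Gamma_p phi = r_p,   with   (Gamma_p)_{ij} = gamma(|i - j|),
                       (r_p)_i = gamma(i),   i,j = 1..p.
Substitute the sample gammas (Toeplitz matrix and right-hand side of size 1):
  Gamma_p = [[1.0617]]
  r_p     = [-0.2559]
With p = 1 this is the single equation gamma(0) phi_1 = gamma(1):
  phi_hat_1 = gamma(1) / gamma(0) = -0.2559 / 1.0617 = -0.2410.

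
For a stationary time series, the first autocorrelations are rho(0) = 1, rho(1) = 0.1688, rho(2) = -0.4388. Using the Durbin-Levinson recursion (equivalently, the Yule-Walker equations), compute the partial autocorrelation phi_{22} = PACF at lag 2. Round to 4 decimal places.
\phi_{22} = -0.4810

The PACF at lag k is phi_{kk}, the last component of the solution
to the Yule-Walker system G_k phi = r_k where
  (G_k)_{ij} = rho(|i - j|), (r_k)_i = rho(i), i,j = 1..k.
Equivalently, Durbin-Levinson gives phi_{kk} iteratively:
  phi_{11} = rho(1)
  phi_{kk} = [rho(k) - sum_{j=1..k-1} phi_{k-1,j} rho(k-j)]
            / [1 - sum_{j=1..k-1} phi_{k-1,j} rho(j)],
  phi_{k,j} = phi_{k-1,j} - phi_{kk} phi_{k-1,k-j},  j = 1..k-1.
Step k = 1:
  phi_11 = rho(1) = 0.1688.
Step k = 2:
  phi_22 = [rho(2) - phi_11 rho(1)] / [1 - phi_11 rho(1)] = [-0.4388 - (0.1688)(0.1688)] / [1 - (0.1688)(0.1688)]
         = -0.46729344 / 0.97150656 = -0.481.
Therefore phi_{22} = -0.4810.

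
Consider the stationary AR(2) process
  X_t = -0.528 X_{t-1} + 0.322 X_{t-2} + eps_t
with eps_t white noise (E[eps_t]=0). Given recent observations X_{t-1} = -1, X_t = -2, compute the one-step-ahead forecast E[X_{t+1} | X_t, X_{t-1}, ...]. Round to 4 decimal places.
E[X_{t+1} \mid \mathcal F_t] = 0.7340

For an AR(p) model X_t = c + sum_i phi_i X_{t-i} + eps_t, the
one-step-ahead conditional mean is
  E[X_{t+1} | X_t, ...] = c + sum_i phi_i X_{t+1-i}.
Substitute known values:
  E[X_{t+1} | ...] = (-0.528) * (-2) + (0.322) * (-1)
                   = 0.7340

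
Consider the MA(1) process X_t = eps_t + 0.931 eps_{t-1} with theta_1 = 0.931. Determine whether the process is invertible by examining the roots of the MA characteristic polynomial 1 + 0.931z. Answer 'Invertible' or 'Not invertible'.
\text{Invertible}

The MA(q) characteristic polynomial is P(z) = 1 + 0.931z.
Invertibility requires all roots to lie outside the unit circle, i.e. |z| > 1 for every root.
This is linear in z: 1 + (0.931) z = 0  =>  z = -1/(0.931) = -1.074114,  |z| = 1.074114.
Moduli of all roots: 1.0741.
All moduli strictly greater than 1? Yes.
Verdict: Invertible.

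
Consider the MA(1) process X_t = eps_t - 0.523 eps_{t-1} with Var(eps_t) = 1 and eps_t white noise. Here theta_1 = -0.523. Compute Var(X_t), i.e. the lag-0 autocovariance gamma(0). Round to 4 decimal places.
\gamma(0) = 1.2735

For an MA(q) process X_t = eps_t + sum_i theta_i eps_{t-i} with
Var(eps_t) = sigma^2, the variance is
  gamma(0) = sigma^2 * (1 + sum_i theta_i^2).
  sum_i theta_i^2 = (-0.523)^2 = 0.273529.
  gamma(0) = 1 * (1 + 0.273529) = 1 * 1.273529 = 1.273529, which rounds to 1.2735.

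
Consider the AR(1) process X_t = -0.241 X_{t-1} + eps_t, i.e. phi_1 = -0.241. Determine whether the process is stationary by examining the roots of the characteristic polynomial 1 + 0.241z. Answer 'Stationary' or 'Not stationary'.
\text{Stationary}

The AR(p) characteristic polynomial is P(z) = 1 + 0.241z.
Stationarity requires all roots to lie outside the unit circle, i.e. |z| > 1 for every root.
This is linear in z: 1 + (0.241) z = 0  =>  z = -1/(0.241) = -4.149378,  |z| = 4.149378.
Moduli of all roots: 4.1494.
All moduli strictly greater than 1? Yes.
Verdict: Stationary.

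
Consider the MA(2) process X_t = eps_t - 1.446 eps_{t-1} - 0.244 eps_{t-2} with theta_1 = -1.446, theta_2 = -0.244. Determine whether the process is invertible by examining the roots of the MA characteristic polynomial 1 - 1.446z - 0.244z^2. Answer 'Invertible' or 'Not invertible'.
\text{Not invertible}

The MA(q) characteristic polynomial is P(z) = 1 - 1.446z - 0.244z^2.
Invertibility requires all roots to lie outside the unit circle, i.e. |z| > 1 for every root.
Set 1 + (-1.446) z + (-0.244) z^2 = 0, i.e. a z^2 + b z + c = 0 with a = -0.244, b = -1.446, c = 1.
Discriminant D = b^2 - 4ac = (-1.446)^2 - 4*(-0.244)*1 = 2.090916 - (-0.976) = 3.066916.
D >= 0, so the roots are real: z = (-b +/- sqrt(D)) / (2a) = (1.446 +/- 1.751261) / (-0.488).
  z_1 = (1.446 + 1.751261) / (-0.488) = -6.5518,   |z_1| = 6.5518.
  z_2 = (1.446 - 1.751261) / (-0.488) = 0.6255,   |z_2| = 0.6255.
Moduli of all roots: 6.5518, 0.6255.
All moduli strictly greater than 1? No.
Verdict: Not invertible.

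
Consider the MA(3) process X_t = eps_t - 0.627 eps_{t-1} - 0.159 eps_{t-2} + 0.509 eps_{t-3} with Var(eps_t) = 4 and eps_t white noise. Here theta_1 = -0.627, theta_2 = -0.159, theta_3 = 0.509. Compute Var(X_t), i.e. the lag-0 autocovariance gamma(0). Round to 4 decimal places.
\gamma(0) = 6.7100

For an MA(q) process X_t = eps_t + sum_i theta_i eps_{t-i} with
Var(eps_t) = sigma^2, the variance is
  gamma(0) = sigma^2 * (1 + sum_i theta_i^2).
  sum_i theta_i^2 = (-0.627)^2 + (-0.159)^2 + (0.509)^2 = 0.393129 + 0.025281 + 0.259081 = 0.677491.
  gamma(0) = 4 * (1 + 0.677491) = 4 * 1.677491 = 6.709964, which rounds to 6.7100.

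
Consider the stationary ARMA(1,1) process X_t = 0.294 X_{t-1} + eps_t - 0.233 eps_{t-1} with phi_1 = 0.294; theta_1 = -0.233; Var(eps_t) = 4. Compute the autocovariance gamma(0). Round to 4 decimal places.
\gamma(0) = 4.0163

Multiply the model equation by X_{t-k} and take expectations. With theta_0 = psi_0 = 1 and psi_j the MA(infinity) weights, this gives
  gamma(k) - sum_i phi_i gamma(k-i) = c_k,
  c_k = sigma^2 * sum_{j=k..q} theta_j psi_{j-k}   (c_k = 0 for k > q),
using gamma(-m) = gamma(m).
psi-weights needed (psi_j = theta_j + sum_i phi_i psi_{j-i}):
  psi_1 = theta_1 + phi_1 = -0.233 + (0.294) = 0.061
Right-hand sides:
  c_0 = sigma^2 (1 + theta_1 psi_1) = 4 * (1 + (-0.233)(0.061)) = 4 * 0.985787 = 3.943148
  c_1 = sigma^2 theta_1 = 4 * (-0.233) = -0.932
  c_2 = 0
Equations for k = 0 and k = 1 (AR order 1):
  gamma(0) = phi_1 gamma(1) + c_0
  gamma(1) = phi_1 gamma(0) + c_1
Substituting the second into the first: gamma(0) (1 - phi_1^2) = c_0 + phi_1 c_1, so
  gamma(0) = (c_0 + phi_1 c_1) / (1 - phi_1^2) = (3.943148 + (0.294)(-0.932)) / (1 - (0.294)^2) = 3.66914 / 0.913564 = 4.016292.
Therefore gamma(0) = 4.0163 (to 4 decimal places).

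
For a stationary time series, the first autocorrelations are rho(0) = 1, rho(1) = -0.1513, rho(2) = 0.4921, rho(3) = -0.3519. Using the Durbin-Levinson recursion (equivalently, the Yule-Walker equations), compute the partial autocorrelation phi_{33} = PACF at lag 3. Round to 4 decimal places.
\phi_{33} = -0.3200

The PACF at lag k is phi_{kk}, the last component of the solution
to the Yule-Walker system G_k phi = r_k where
  (G_k)_{ij} = rho(|i - j|), (r_k)_i = rho(i), i,j = 1..k.
Equivalently, Durbin-Levinson gives phi_{kk} iteratively:
  phi_{11} = rho(1)
  phi_{kk} = [rho(k) - sum_{j=1..k-1} phi_{k-1,j} rho(k-j)]
            / [1 - sum_{j=1..k-1} phi_{k-1,j} rho(j)],
  phi_{k,j} = phi_{k-1,j} - phi_{kk} phi_{k-1,k-j},  j = 1..k-1.
Step k = 1:
  phi_11 = rho(1) = -0.1513.
Step k = 2:
  phi_22 = [rho(2) - phi_11 rho(1)] / [1 - phi_11 rho(1)] = [0.4921 - (-0.1513)(-0.1513)] / [1 - (-0.1513)(-0.1513)]
         = 0.46920831 / 0.97710831 = 0.480201.
  Update: phi_21 = phi_11 - phi_22 phi_11 = -0.1513 - (0.480201)(-0.1513) = -0.078646.
Step k = 3:
  phi_33 = [rho(3) - phi_21 rho(2) - phi_22 rho(1)] / [1 - phi_21 rho(1) - phi_22 rho(2)]
    numerator   = -0.3519 - (-0.078646)(0.4921) - (0.480201)(-0.1513) = -0.2405441
    denominator = 1 - (-0.078646)(-0.1513) - (0.480201)(0.4921) = 0.75179405
  phi_33 = -0.2405441 / 0.75179405 = -0.32.
Therefore phi_{33} = -0.3200.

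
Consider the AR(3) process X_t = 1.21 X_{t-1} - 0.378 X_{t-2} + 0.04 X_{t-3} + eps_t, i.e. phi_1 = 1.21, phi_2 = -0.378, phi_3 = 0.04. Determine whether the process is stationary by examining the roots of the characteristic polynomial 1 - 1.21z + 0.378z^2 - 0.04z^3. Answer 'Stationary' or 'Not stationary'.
\text{Stationary}

The AR(p) characteristic polynomial is P(z) = 1 - 1.21z + 0.378z^2 - 0.04z^3.
Stationarity requires all roots to lie outside the unit circle, i.e. |z| > 1 for every root.
Degree 3: look for a simple real root z0 first, then factor out (1 - z/z0) and solve the remaining quadratic.
Testing z0 = 1.25: P(1.25) = 1 + (-1.21)(1.25) + (0.378)(1.25)^2 + (-0.04)(1.25)^3
  = 1 + (-1.5125) + (0.590625) + (-0.078125) = 0.  So z_0 = 1.25 is a root, |z_0| = 1.25.
Divide out the factor (1 - 0.8 z) = (1 - z/z0) (since 1/z0 = 0.8):
  P(z) = (1 - 0.8 z)(1 + (-0.41) z + (0.05) z^2)
  [check: z-coef -0.41 - (0.8) = -1.21; z^2-coef 0.05 - (0.8)(-0.41) = 0.378; z^3-coef -(0.8)(0.05) = -0.04.]
Remaining roots from the quadratic factor 1 + (-0.41) z + (0.05) z^2:
  Set 1 + (-0.41) z + (0.05) z^2 = 0, i.e. a z^2 + b z + c = 0 with a = 0.05, b = -0.41, c = 1.
  Discriminant D = b^2 - 4ac = (-0.41)^2 - 4*(0.05)*1 = 0.1681 - (0.2) = -0.0319.
  D < 0, so the roots are the complex-conjugate pair z = (-b +/- i sqrt(-D)) / (2a) = 4.1 +/- 1.7861i.
  For a conjugate pair |z|^2 = z * conj(z) = (product of roots) = c/a = 1/(0.05) = 20, so |z| = sqrt(20) = 4.4721 for both roots.
Moduli of all roots: 1.2500, 4.4721, 4.4721.
All moduli strictly greater than 1? Yes.
Verdict: Stationary.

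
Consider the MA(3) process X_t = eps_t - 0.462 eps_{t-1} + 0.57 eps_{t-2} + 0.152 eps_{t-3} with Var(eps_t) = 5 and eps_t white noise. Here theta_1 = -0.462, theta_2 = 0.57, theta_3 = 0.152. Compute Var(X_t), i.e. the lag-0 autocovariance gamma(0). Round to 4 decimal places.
\gamma(0) = 7.8072

For an MA(q) process X_t = eps_t + sum_i theta_i eps_{t-i} with
Var(eps_t) = sigma^2, the variance is
  gamma(0) = sigma^2 * (1 + sum_i theta_i^2).
  sum_i theta_i^2 = (-0.462)^2 + (0.57)^2 + (0.152)^2 = 0.213444 + 0.3249 + 0.023104 = 0.561448.
  gamma(0) = 5 * (1 + 0.561448) = 5 * 1.561448 = 7.80724, which rounds to 7.8072.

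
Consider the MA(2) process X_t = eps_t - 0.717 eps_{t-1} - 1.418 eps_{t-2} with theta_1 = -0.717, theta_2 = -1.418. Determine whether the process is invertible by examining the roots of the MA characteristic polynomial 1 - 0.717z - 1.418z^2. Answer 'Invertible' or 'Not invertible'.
\text{Not invertible}

The MA(q) characteristic polynomial is P(z) = 1 - 0.717z - 1.418z^2.
Invertibility requires all roots to lie outside the unit circle, i.e. |z| > 1 for every root.
Set 1 + (-0.717) z + (-1.418) z^2 = 0, i.e. a z^2 + b z + c = 0 with a = -1.418, b = -0.717, c = 1.
Discriminant D = b^2 - 4ac = (-0.717)^2 - 4*(-1.418)*1 = 0.514089 - (-5.672) = 6.186089.
D >= 0, so the roots are real: z = (-b +/- sqrt(D)) / (2a) = (0.717 +/- 2.487185) / (-2.836).
  z_1 = (0.717 + 2.487185) / (-2.836) = -1.1298,   |z_1| = 1.1298.
  z_2 = (0.717 - 2.487185) / (-2.836) = 0.6242,   |z_2| = 0.6242.
Moduli of all roots: 1.1298, 0.6242.
All moduli strictly greater than 1? No.
Verdict: Not invertible.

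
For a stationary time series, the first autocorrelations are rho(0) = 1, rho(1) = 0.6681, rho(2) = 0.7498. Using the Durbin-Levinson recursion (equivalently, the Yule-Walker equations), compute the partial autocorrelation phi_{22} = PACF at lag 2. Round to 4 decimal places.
\phi_{22} = 0.5481

The PACF at lag k is phi_{kk}, the last component of the solution
to the Yule-Walker system G_k phi = r_k where
  (G_k)_{ij} = rho(|i - j|), (r_k)_i = rho(i), i,j = 1..k.
Equivalently, Durbin-Levinson gives phi_{kk} iteratively:
  phi_{11} = rho(1)
  phi_{kk} = [rho(k) - sum_{j=1..k-1} phi_{k-1,j} rho(k-j)]
            / [1 - sum_{j=1..k-1} phi_{k-1,j} rho(j)],
  phi_{k,j} = phi_{k-1,j} - phi_{kk} phi_{k-1,k-j},  j = 1..k-1.
Step k = 1:
  phi_11 = rho(1) = 0.6681.
Step k = 2:
  phi_22 = [rho(2) - phi_11 rho(1)] / [1 - phi_11 rho(1)] = [0.7498 - (0.6681)(0.6681)] / [1 - (0.6681)(0.6681)]
         = 0.30344239 / 0.55364239 = 0.5481.
Therefore phi_{22} = 0.5481.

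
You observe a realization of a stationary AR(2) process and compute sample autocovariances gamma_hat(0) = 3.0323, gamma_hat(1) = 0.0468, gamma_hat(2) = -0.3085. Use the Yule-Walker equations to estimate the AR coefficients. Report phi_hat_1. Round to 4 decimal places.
\hat\phi_{1} = 0.0170

The Yule-Walker equations for an AR(p) process read, in matrix form,
  Gamma_p phi = r_p,   with   (Gamma_p)_{ij} = gamma(|i - j|),
                       (r_p)_i = gamma(i),   i,j = 1..p.
Substitute the sample gammas (Toeplitz matrix and right-hand side of size 2):
  Gamma_p = [[3.0323, 0.0468], [0.0468, 3.0323]]
  r_p     = [0.0468, -0.3085]
Written out:
  3.0323 phi_1 + 0.0468 phi_2 = 0.0468
  0.0468 phi_1 + 3.0323 phi_2 = -0.3085
Solve by Cramer's rule:
  det = gamma(0)^2 - gamma(1)^2 = (3.0323)^2 - (0.0468)^2 = 9.19484329 - 0.00219024 = 9.19265305
  phi_hat_1 = [gamma(1) gamma(0) - gamma(1) gamma(2)] / det = [(0.0468)(3.0323) - (0.0468)(-0.3085)] / 9.19265305 = 0.15634944 / 9.19265305 = 0.017
  phi_hat_2 = [gamma(0) gamma(2) - gamma(1)^2] / det = [(3.0323)(-0.3085) - (0.0468)^2] / 9.19265305 = -0.93765479 / 9.19265305 = -0.102
So phi_hat = [0.0170, -0.1020].
Therefore phi_hat_1 = 0.0170.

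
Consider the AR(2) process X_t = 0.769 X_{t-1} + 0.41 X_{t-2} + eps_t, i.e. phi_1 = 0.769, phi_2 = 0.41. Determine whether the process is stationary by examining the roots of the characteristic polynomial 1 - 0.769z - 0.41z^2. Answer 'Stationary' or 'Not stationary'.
\text{Not stationary}

The AR(p) characteristic polynomial is P(z) = 1 - 0.769z - 0.41z^2.
Stationarity requires all roots to lie outside the unit circle, i.e. |z| > 1 for every root.
Set 1 + (-0.769) z + (-0.41) z^2 = 0, i.e. a z^2 + b z + c = 0 with a = -0.41, b = -0.769, c = 1.
Discriminant D = b^2 - 4ac = (-0.769)^2 - 4*(-0.41)*1 = 0.591361 - (-1.64) = 2.231361.
D >= 0, so the roots are real: z = (-b +/- sqrt(D)) / (2a) = (0.769 +/- 1.493774) / (-0.82).
  z_1 = (0.769 + 1.493774) / (-0.82) = -2.7595,   |z_1| = 2.7595.
  z_2 = (0.769 - 1.493774) / (-0.82) = 0.8839,   |z_2| = 0.8839.
Moduli of all roots: 2.7595, 0.8839.
All moduli strictly greater than 1? No.
Verdict: Not stationary.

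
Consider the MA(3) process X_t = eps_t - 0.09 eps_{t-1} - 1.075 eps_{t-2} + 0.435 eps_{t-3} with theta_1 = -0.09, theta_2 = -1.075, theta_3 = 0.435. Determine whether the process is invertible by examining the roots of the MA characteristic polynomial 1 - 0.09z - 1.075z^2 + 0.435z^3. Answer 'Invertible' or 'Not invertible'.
\text{Not invertible}

The MA(q) characteristic polynomial is P(z) = 1 - 0.09z - 1.075z^2 + 0.435z^3.
Invertibility requires all roots to lie outside the unit circle, i.e. |z| > 1 for every root.
Degree 3: look for a simple real root z0 first, then factor out (1 - z/z0) and solve the remaining quadratic.
Testing z0 = 2: P(2) = 1 + (-0.09)(2) + (-1.075)(2)^2 + (0.435)(2)^3
  = 1 + (-0.18) + (-4.3) + (3.48) = 0.  So z_0 = 2 is a root, |z_0| = 2.
Divide out the factor (1 - 0.5 z) = (1 - z/z0) (since 1/z0 = 0.5):
  P(z) = (1 - 0.5 z)(1 + (0.41) z + (-0.87) z^2)
  [check: z-coef 0.41 - (0.5) = -0.09; z^2-coef -0.87 - (0.5)(0.41) = -1.075; z^3-coef -(0.5)(-0.87) = 0.435.]
Remaining roots from the quadratic factor 1 + (0.41) z + (-0.87) z^2:
  Set 1 + (0.41) z + (-0.87) z^2 = 0, i.e. a z^2 + b z + c = 0 with a = -0.87, b = 0.41, c = 1.
  Discriminant D = b^2 - 4ac = (0.41)^2 - 4*(-0.87)*1 = 0.1681 - (-3.48) = 3.6481.
  D >= 0, so the roots are real: z = (-b +/- sqrt(D)) / (2a) = (-0.41 +/- 1.91) / (-1.74).
    z_1 = (-0.41 + 1.91) / (-1.74) = -0.8621,   |z_1| = 0.8621.
    z_2 = (-0.41 - 1.91) / (-1.74) = 1.3333,   |z_2| = 1.3333.
Moduli of all roots: 2.0000, 0.8621, 1.3333.
All moduli strictly greater than 1? No.
Verdict: Not invertible.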